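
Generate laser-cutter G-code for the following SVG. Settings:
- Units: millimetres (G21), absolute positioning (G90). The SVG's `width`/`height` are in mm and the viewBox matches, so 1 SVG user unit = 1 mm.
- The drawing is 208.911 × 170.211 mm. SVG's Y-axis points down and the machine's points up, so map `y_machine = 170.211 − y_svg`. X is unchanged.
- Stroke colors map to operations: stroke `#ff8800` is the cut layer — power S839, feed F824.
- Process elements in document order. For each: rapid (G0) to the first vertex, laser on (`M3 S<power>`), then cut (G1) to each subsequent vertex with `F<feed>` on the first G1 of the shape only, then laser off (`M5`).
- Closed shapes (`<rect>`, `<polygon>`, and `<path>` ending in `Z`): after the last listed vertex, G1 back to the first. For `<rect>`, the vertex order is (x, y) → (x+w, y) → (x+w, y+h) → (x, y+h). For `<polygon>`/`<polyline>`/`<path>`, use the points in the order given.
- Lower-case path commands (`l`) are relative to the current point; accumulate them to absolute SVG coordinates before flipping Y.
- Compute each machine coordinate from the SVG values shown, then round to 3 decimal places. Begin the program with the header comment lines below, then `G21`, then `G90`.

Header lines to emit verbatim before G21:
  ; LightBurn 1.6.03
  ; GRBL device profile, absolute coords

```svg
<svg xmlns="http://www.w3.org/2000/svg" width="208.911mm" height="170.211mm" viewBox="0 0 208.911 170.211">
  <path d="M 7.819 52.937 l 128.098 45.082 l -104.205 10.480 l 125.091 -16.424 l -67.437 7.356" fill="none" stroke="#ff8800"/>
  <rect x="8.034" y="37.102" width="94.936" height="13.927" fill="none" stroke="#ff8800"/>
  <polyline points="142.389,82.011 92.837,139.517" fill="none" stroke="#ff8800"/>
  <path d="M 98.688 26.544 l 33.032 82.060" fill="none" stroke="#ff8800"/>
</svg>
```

viewBox `0 0 208.911 170.211` with mm width/height → 1 unit = 1 mm. Flip: y_m = 170.211 − y_svg.

**Shape 1** — `<path>` open polyline, stroke `#ff8800` → cut (S839, F824). Machine vertices: (7.819,117.274) → (135.917,72.192) → (31.712,61.712) → (156.803,78.136) → (89.366,70.780). Open path.

**Shape 2** — `<rect>` rectangle, stroke `#ff8800` → cut (S839, F824). Machine vertices: (8.034,133.109) → (102.970,133.109) → (102.970,119.182) → (8.034,119.182) → (8.034,133.109). Closed: final G1 returns to the first vertex.

**Shape 3** — `<polyline>` line segment, stroke `#ff8800` → cut (S839, F824). Machine vertices: (142.389,88.200) → (92.837,30.694). Open path.

**Shape 4** — `<path>` line segment, stroke `#ff8800` → cut (S839, F824). Machine vertices: (98.688,143.667) → (131.720,61.607). Open path.

; LightBurn 1.6.03
; GRBL device profile, absolute coords
G21
G90
G0 X7.819 Y117.274
M3 S839
G1 X135.917 Y72.192 F824
G1 X31.712 Y61.712
G1 X156.803 Y78.136
G1 X89.366 Y70.780
M5
G0 X8.034 Y133.109
M3 S839
G1 X102.970 Y133.109 F824
G1 X102.970 Y119.182
G1 X8.034 Y119.182
G1 X8.034 Y133.109
M5
G0 X142.389 Y88.200
M3 S839
G1 X92.837 Y30.694 F824
M5
G0 X98.688 Y143.667
M3 S839
G1 X131.720 Y61.607 F824
M5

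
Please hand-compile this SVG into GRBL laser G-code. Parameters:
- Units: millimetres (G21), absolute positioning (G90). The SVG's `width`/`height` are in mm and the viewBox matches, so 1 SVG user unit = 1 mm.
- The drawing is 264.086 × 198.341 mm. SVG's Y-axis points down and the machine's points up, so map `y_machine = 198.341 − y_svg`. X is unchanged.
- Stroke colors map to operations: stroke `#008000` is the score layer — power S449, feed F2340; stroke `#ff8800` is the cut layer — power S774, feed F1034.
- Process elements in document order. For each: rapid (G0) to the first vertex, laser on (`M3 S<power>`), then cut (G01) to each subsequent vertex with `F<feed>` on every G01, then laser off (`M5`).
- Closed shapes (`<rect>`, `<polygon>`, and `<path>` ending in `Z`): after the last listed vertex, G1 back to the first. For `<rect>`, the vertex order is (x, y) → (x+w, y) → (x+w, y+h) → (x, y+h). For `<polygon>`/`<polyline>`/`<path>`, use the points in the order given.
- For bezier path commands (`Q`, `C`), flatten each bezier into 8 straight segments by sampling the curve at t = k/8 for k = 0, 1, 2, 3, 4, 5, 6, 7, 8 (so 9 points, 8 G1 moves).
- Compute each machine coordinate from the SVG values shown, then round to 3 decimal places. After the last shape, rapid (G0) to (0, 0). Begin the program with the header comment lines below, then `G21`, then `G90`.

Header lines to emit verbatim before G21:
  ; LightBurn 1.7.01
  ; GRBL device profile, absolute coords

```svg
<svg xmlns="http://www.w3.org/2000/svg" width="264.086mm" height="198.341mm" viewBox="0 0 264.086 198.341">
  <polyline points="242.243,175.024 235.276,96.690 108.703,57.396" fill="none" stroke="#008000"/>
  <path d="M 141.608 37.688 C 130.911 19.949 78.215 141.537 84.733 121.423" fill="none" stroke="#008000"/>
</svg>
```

; LightBurn 1.7.01
; GRBL device profile, absolute coords
G21
G90
G0 X242.243 Y23.317
M3 S449
G01 X235.276 Y101.651 F2340
G01 X108.703 Y140.945 F2340
M5
G0 X141.608 Y160.653
M3 S449
G01 X135.826 Y161.323 F2340
G01 X127.292 Y152.225 F2340
G01 X117.193 Y136.651 F2340
G01 X106.715 Y117.895 F2340
G01 X97.044 Y99.250 F2340
G01 X89.366 Y84.011 F2340
G01 X84.867 Y75.469 F2340
G01 X84.733 Y76.918 F2340
M5
G0 X0.000 Y0.000

Since the viewBox matches the mm dimensions, user units are millimetres directly. The only transform is the Y-flip y_m = 198.341 − y_svg.

Shape 1 is a open polyline drawn with `<polyline>`. Its stroke #008000 means score at S449, F2340. After flipping Y the toolpath is (242.243,23.317) → (235.276,101.651) → (108.703,140.945).

Shape 2 is a cubic bezier drawn with `<path>`. Its stroke #008000 means score at S449, F2340. After flipping Y the toolpath is (141.608,160.653) → (135.826,161.323) → (127.292,152.225) → (117.193,136.651) → (106.715,117.895) → (97.044,99.250) → (89.366,84.011) → (84.867,75.469) → (84.733,76.918).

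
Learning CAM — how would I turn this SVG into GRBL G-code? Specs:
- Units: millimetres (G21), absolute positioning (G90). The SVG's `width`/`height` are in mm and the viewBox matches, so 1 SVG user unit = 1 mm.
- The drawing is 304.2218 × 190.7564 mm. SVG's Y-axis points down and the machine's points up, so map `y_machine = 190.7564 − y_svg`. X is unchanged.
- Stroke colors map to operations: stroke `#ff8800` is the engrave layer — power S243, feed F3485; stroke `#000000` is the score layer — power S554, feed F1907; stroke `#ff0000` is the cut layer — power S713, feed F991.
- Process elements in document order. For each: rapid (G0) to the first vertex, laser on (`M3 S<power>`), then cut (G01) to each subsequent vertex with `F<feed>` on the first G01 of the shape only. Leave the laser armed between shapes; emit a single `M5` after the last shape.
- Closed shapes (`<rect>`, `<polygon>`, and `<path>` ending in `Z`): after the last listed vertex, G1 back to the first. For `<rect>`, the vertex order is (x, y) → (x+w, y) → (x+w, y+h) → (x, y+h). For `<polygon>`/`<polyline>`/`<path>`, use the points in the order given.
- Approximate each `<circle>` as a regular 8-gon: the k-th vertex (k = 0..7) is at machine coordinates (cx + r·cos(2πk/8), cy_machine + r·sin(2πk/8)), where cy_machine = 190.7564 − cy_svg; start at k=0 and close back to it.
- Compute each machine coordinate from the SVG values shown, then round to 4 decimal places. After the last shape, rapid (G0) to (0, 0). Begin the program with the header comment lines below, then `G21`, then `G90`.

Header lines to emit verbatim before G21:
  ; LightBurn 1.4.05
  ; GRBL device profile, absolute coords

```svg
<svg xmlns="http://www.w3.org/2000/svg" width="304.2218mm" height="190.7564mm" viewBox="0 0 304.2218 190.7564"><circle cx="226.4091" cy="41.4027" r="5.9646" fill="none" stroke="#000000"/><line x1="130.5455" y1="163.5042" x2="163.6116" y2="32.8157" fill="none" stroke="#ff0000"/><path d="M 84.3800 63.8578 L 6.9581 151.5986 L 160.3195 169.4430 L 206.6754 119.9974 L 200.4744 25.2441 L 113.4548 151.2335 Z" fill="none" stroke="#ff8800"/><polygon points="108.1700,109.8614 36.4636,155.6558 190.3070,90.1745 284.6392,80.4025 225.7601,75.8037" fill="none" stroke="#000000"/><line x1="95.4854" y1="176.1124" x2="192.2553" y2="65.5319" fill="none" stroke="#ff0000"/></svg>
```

Since the viewBox matches the mm dimensions, user units are millimetres directly. The only transform is the Y-flip y_m = 190.7564 − y_svg.

Shape 1 is a circle drawn with `<circle>`. Its stroke #000000 means score at S554, F1907. After flipping Y the toolpath is (232.3737,149.3537) → (230.6267,153.5713) → (226.4091,155.3183) → (222.1915,153.5713) → (220.4445,149.3537) → (222.1915,145.1361) → (226.4091,143.3891) → (230.6267,145.1361) → (232.3737,149.3537), returning to the start.

Shape 2 is a line segment drawn with `<line>`. Its stroke #ff0000 means cut at S713, F991. After flipping Y the toolpath is (130.5455,27.2522) → (163.6116,157.9407).

Shape 3 is a closed polygon drawn with `<path>`. Its stroke #ff8800 means engrave at S243, F3485. After flipping Y the toolpath is (84.3800,126.8986) → (6.9581,39.1578) → (160.3195,21.3134) → (206.6754,70.7590) → (200.4744,165.5123) → (113.4548,39.5229) → (84.3800,126.8986), returning to the start.

Shape 4 is a closed polygon drawn with `<polygon>`. Its stroke #000000 means score at S554, F1907. After flipping Y the toolpath is (108.1700,80.8950) → (36.4636,35.1006) → (190.3070,100.5819) → (284.6392,110.3539) → (225.7601,114.9527) → (108.1700,80.8950), returning to the start.

Shape 5 is a line segment drawn with `<line>`. Its stroke #ff0000 means cut at S713, F991. After flipping Y the toolpath is (95.4854,14.6440) → (192.2553,125.2245).

; LightBurn 1.4.05
; GRBL device profile, absolute coords
G21
G90
G0 X232.3737 Y149.3537
M3 S554
G01 X230.6267 Y153.5713 F1907
G01 X226.4091 Y155.3183
G01 X222.1915 Y153.5713
G01 X220.4445 Y149.3537
G01 X222.1915 Y145.1361
G01 X226.4091 Y143.3891
G01 X230.6267 Y145.1361
G01 X232.3737 Y149.3537
G0 X130.5455 Y27.2522
M3 S713
G01 X163.6116 Y157.9407 F991
G0 X84.3800 Y126.8986
M3 S243
G01 X6.9581 Y39.1578 F3485
G01 X160.3195 Y21.3134
G01 X206.6754 Y70.7590
G01 X200.4744 Y165.5123
G01 X113.4548 Y39.5229
G01 X84.3800 Y126.8986
G0 X108.1700 Y80.8950
M3 S554
G01 X36.4636 Y35.1006 F1907
G01 X190.3070 Y100.5819
G01 X284.6392 Y110.3539
G01 X225.7601 Y114.9527
G01 X108.1700 Y80.8950
G0 X95.4854 Y14.6440
M3 S713
G01 X192.2553 Y125.2245 F991
M5
G0 X0.0000 Y0.0000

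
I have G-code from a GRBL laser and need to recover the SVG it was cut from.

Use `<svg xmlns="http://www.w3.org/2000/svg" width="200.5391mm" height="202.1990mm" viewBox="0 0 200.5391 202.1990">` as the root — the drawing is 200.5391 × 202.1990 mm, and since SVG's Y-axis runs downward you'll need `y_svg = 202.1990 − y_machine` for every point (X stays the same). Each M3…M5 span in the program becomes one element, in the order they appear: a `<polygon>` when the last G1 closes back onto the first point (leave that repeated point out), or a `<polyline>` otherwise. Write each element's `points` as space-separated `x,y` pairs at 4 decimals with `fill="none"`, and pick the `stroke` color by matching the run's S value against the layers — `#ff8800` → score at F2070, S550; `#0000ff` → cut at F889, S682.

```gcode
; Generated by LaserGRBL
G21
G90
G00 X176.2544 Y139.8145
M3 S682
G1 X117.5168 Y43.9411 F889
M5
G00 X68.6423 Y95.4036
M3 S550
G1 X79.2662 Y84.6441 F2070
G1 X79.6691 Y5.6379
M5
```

Machine Y-up, SVG Y-down with viewBox height 202.1990, so y_svg = 202.1990 − y_machine; X carries over.

Run 1: power S682 maps to stroke `#0000ff` (cut). The run is open, so emit a `<polyline>` with points (Y-flipped): 176.2544,62.3845 117.5168,158.2579.

Run 2: the run's S550 means `#ff8800` (score). The run is open, so emit a `<polyline>` with points (Y-flipped): 68.6423,106.7954 79.2662,117.5549 79.6691,196.5611.

<svg xmlns="http://www.w3.org/2000/svg" width="200.5391mm" height="202.1990mm" viewBox="0 0 200.5391 202.1990">
  <polyline points="176.2544,62.3845 117.5168,158.2579" fill="none" stroke="#0000ff"/>
  <polyline points="68.6423,106.7954 79.2662,117.5549 79.6691,196.5611" fill="none" stroke="#ff8800"/>
</svg>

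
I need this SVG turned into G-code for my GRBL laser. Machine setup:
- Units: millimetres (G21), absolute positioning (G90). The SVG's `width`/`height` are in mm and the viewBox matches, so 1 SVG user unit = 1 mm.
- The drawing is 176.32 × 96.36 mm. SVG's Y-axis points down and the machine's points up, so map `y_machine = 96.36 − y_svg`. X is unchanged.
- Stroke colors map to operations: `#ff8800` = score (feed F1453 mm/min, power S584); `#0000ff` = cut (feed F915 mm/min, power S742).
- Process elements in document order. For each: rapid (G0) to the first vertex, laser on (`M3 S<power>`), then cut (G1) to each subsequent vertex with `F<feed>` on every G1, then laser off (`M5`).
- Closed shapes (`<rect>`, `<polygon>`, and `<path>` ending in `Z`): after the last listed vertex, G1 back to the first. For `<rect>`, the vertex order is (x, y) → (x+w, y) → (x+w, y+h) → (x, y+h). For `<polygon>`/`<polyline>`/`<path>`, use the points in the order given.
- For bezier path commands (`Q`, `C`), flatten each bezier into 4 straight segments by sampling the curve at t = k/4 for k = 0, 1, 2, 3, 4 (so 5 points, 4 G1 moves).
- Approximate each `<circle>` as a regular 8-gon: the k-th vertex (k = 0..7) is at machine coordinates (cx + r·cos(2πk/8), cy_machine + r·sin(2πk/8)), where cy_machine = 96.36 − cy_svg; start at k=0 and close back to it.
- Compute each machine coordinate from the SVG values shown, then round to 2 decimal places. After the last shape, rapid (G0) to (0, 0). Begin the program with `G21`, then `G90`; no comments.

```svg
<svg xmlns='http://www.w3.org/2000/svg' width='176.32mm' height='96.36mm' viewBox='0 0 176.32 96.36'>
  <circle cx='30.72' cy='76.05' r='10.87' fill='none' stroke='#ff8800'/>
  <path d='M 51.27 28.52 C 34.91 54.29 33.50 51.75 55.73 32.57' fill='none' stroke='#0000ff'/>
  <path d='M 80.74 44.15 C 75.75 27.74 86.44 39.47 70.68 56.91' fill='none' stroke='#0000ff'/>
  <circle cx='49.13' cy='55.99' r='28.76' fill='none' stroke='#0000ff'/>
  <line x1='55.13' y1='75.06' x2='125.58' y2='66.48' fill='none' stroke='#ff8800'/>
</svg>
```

Since the viewBox matches the mm dimensions, user units are millimetres directly. The only transform is the Y-flip y_m = 96.36 − y_svg.

Shape 1 is a circle drawn with `<circle>`. Its stroke #ff8800 means score at S584, F1453. After flipping Y the toolpath is (41.59,20.31) → (38.41,28.00) → (30.72,31.18) → (23.03,28.00) → (19.85,20.31) → (23.03,12.62) → (30.72,9.44) → (38.41,12.62) → (41.59,20.31), returning to the start.

Shape 2 is a cubic bezier drawn with `<path>`. Its stroke #0000ff means cut at S742, F915. After flipping Y the toolpath is (51.27,67.84) → (41.94,53.64) → (39.03,48.96) → (43.35,52.71) → (55.73,63.79).

Shape 3 is a cubic bezier drawn with `<path>`. Its stroke #0000ff means cut at S742, F915. After flipping Y the toolpath is (80.74,52.21) → (79.28,59.59) → (79.75,58.52) → (78.20,51.11) → (70.68,39.45).

Shape 4 is a circle drawn with `<circle>`. Its stroke #0000ff means cut at S742, F915. After flipping Y the toolpath is (77.89,40.37) → (69.47,60.71) → (49.13,69.13) → (28.79,60.71) → (20.37,40.37) → (28.79,20.03) → (49.13,11.61) → (69.47,20.03) → (77.89,40.37), returning to the start.

Shape 5 is a line segment drawn with `<line>`. Its stroke #ff8800 means score at S584, F1453. After flipping Y the toolpath is (55.13,21.30) → (125.58,29.88).

G21
G90
G0 X41.59 Y20.31
M3 S584
G1 X38.41 Y28.00 F1453
G1 X30.72 Y31.18 F1453
G1 X23.03 Y28.00 F1453
G1 X19.85 Y20.31 F1453
G1 X23.03 Y12.62 F1453
G1 X30.72 Y9.44 F1453
G1 X38.41 Y12.62 F1453
G1 X41.59 Y20.31 F1453
M5
G0 X51.27 Y67.84
M3 S742
G1 X41.94 Y53.64 F915
G1 X39.03 Y48.96 F915
G1 X43.35 Y52.71 F915
G1 X55.73 Y63.79 F915
M5
G0 X80.74 Y52.21
M3 S742
G1 X79.28 Y59.59 F915
G1 X79.75 Y58.52 F915
G1 X78.20 Y51.11 F915
G1 X70.68 Y39.45 F915
M5
G0 X77.89 Y40.37
M3 S742
G1 X69.47 Y60.71 F915
G1 X49.13 Y69.13 F915
G1 X28.79 Y60.71 F915
G1 X20.37 Y40.37 F915
G1 X28.79 Y20.03 F915
G1 X49.13 Y11.61 F915
G1 X69.47 Y20.03 F915
G1 X77.89 Y40.37 F915
M5
G0 X55.13 Y21.30
M3 S584
G1 X125.58 Y29.88 F1453
M5
G0 X0.00 Y0.00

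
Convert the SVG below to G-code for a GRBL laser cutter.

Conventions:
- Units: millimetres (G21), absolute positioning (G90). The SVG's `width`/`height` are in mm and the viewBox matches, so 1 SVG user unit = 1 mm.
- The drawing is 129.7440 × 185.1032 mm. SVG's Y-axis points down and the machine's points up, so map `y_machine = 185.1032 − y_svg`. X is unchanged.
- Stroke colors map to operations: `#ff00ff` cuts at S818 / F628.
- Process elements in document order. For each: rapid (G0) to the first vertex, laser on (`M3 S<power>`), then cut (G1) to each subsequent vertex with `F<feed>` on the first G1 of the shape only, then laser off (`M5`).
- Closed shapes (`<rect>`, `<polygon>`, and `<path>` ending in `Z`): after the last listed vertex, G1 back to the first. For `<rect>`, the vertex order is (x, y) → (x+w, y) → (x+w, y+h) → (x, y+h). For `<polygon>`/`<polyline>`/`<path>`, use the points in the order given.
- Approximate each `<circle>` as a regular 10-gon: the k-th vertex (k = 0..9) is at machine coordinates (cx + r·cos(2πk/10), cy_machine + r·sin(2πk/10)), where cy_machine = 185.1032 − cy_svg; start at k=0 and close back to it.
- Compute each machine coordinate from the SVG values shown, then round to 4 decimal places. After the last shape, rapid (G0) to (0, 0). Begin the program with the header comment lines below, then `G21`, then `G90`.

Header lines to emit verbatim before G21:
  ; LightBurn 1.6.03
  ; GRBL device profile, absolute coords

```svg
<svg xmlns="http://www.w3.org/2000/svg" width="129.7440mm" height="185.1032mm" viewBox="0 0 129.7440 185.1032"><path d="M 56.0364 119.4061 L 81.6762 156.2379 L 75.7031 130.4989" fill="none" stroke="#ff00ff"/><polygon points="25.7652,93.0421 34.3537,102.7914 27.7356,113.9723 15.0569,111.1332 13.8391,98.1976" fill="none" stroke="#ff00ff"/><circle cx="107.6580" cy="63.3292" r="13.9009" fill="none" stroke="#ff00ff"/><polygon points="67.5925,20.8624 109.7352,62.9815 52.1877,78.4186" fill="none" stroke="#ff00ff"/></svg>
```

; LightBurn 1.6.03
; GRBL device profile, absolute coords
G21
G90
G0 X56.0364 Y65.6971
M3 S818
G1 X81.6762 Y28.8653 F628
G1 X75.7031 Y54.6043
M5
G0 X25.7652 Y92.0611
M3 S818
G1 X34.3537 Y82.3118 F628
G1 X27.7356 Y71.1309
G1 X15.0569 Y73.9700
G1 X13.8391 Y86.9056
G1 X25.7652 Y92.0611
M5
G0 X121.5589 Y121.7740
M3 S818
G1 X118.9041 Y129.9447 F628
G1 X111.9536 Y134.9945
G1 X103.3624 Y134.9945
G1 X96.4119 Y129.9447
G1 X93.7571 Y121.7740
G1 X96.4119 Y113.6033
G1 X103.3624 Y108.5535
G1 X111.9536 Y108.5535
G1 X118.9041 Y113.6033
G1 X121.5589 Y121.7740
M5
G0 X67.5925 Y164.2408
M3 S818
G1 X109.7352 Y122.1217 F628
G1 X52.1877 Y106.6846
G1 X67.5925 Y164.2408
M5
G0 X0.0000 Y0.0000

1 u = 1 mm; y_m = 185.1032 − y.

[1] `<path>` open polyline, #ff00ff→cut S818 F628: (56.0364,65.6971) → (81.6762,28.8653) → (75.7031,54.6043)

[2] `<polygon>` regular polygon, #ff00ff→cut S818 F628: (25.7652,92.0611) → (34.3537,82.3118) → (27.7356,71.1309) → (15.0569,73.9700) → (13.8391,86.9056) → (25.7652,92.0611) (closed)

[3] `<circle>` circle, #ff00ff→cut S818 F628: (121.5589,121.7740) → (118.9041,129.9447) → (111.9536,134.9945) → (103.3624,134.9945) → (96.4119,129.9447) → (93.7571,121.7740) → (96.4119,113.6033) → (103.3624,108.5535) → (111.9536,108.5535) → (118.9041,113.6033) → (121.5589,121.7740) (closed)

[4] `<polygon>` regular polygon, #ff00ff→cut S818 F628: (67.5925,164.2408) → (109.7352,122.1217) → (52.1877,106.6846) → (67.5925,164.2408) (closed)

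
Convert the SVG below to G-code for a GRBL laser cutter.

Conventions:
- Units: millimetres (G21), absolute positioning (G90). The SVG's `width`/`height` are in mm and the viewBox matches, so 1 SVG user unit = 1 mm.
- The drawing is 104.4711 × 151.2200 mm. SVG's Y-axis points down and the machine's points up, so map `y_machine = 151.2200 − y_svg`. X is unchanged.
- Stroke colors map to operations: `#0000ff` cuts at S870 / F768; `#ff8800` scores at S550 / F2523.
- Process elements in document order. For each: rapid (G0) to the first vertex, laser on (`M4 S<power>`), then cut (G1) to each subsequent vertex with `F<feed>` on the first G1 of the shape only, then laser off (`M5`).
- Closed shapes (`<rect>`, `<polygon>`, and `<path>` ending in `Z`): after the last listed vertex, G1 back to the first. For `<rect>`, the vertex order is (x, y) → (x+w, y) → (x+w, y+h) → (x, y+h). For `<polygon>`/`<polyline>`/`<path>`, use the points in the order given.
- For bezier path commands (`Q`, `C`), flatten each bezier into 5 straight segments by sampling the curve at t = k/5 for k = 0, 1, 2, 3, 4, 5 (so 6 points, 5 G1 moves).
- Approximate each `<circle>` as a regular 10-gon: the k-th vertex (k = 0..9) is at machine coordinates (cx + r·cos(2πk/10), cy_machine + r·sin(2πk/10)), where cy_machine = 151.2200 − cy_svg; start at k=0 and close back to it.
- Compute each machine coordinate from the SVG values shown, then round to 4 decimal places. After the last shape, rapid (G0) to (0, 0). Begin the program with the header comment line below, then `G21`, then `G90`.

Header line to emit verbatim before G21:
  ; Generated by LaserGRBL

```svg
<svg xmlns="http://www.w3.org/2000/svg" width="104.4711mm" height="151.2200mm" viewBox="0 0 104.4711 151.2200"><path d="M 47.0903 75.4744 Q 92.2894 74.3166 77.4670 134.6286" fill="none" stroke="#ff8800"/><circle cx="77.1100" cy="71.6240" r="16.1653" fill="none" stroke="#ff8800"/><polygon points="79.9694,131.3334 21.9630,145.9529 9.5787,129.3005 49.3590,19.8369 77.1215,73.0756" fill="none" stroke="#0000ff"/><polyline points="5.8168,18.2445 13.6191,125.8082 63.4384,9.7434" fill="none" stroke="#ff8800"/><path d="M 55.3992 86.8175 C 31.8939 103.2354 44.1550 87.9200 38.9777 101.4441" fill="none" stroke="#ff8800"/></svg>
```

; Generated by LaserGRBL
G21
G90
G0 X47.0903 Y75.7456
M4 S550
G1 X62.7691 Y73.7499 F2523
G1 X73.6461 Y66.8367
G1 X79.7215 Y55.0058
G1 X80.9951 Y38.2574
G1 X77.4670 Y16.5914
M5
G0 X93.2753 Y79.5960
M4 S550
G1 X90.1880 Y89.0977 F2523
G1 X82.1054 Y94.9701
G1 X72.1146 Y94.9701
G1 X64.0320 Y89.0977
G1 X60.9447 Y79.5960
G1 X64.0320 Y70.0943
G1 X72.1146 Y64.2219
G1 X82.1054 Y64.2219
G1 X90.1880 Y70.0943
G1 X93.2753 Y79.5960
M5
G0 X79.9694 Y19.8866
M4 S870
G1 X21.9630 Y5.2671 F768
G1 X9.5787 Y21.9195
G1 X49.3590 Y131.3831
G1 X77.1215 Y78.1444
G1 X79.9694 Y19.8866
M5
G0 X5.8168 Y132.9755
M4 S550
G1 X13.6191 Y25.4118 F2523
G1 X63.4384 Y141.4766
M5
G0 X55.3992 Y64.4025
M4 S550
G1 X45.1623 Y57.8752 F2523
G1 X40.9556 Y56.0563
G1 X40.2251 Y56.0385
G1 X40.4171 Y54.9142
G1 X38.9777 Y49.7759
M5
G0 X0.0000 Y0.0000

Since the viewBox matches the mm dimensions, user units are millimetres directly. The only transform is the Y-flip y_m = 151.2200 − y_svg.

Shape 1 is a quadratic bezier drawn with `<path>`. Its stroke #ff8800 means score at S550, F2523. After flipping Y the toolpath is (47.0903,75.7456) → (62.7691,73.7499) → (73.6461,66.8367) → (79.7215,55.0058) → (80.9951,38.2574) → (77.4670,16.5914).

Shape 2 is a circle drawn with `<circle>`. Its stroke #ff8800 means score at S550, F2523. After flipping Y the toolpath is (93.2753,79.5960) → (90.1880,89.0977) → (82.1054,94.9701) → (72.1146,94.9701) → (64.0320,89.0977) → (60.9447,79.5960) → (64.0320,70.0943) → (72.1146,64.2219) → (82.1054,64.2219) → (90.1880,70.0943) → (93.2753,79.5960), returning to the start.

Shape 3 is a closed polygon drawn with `<polygon>`. Its stroke #0000ff means cut at S870, F768. After flipping Y the toolpath is (79.9694,19.8866) → (21.9630,5.2671) → (9.5787,21.9195) → (49.3590,131.3831) → (77.1215,78.1444) → (79.9694,19.8866), returning to the start.

Shape 4 is a open polyline drawn with `<polyline>`. Its stroke #ff8800 means score at S550, F2523. After flipping Y the toolpath is (5.8168,132.9755) → (13.6191,25.4118) → (63.4384,141.4766).

Shape 5 is a cubic bezier drawn with `<path>`. Its stroke #ff8800 means score at S550, F2523. After flipping Y the toolpath is (55.3992,64.4025) → (45.1623,57.8752) → (40.9556,56.0563) → (40.2251,56.0385) → (40.4171,54.9142) → (38.9777,49.7759).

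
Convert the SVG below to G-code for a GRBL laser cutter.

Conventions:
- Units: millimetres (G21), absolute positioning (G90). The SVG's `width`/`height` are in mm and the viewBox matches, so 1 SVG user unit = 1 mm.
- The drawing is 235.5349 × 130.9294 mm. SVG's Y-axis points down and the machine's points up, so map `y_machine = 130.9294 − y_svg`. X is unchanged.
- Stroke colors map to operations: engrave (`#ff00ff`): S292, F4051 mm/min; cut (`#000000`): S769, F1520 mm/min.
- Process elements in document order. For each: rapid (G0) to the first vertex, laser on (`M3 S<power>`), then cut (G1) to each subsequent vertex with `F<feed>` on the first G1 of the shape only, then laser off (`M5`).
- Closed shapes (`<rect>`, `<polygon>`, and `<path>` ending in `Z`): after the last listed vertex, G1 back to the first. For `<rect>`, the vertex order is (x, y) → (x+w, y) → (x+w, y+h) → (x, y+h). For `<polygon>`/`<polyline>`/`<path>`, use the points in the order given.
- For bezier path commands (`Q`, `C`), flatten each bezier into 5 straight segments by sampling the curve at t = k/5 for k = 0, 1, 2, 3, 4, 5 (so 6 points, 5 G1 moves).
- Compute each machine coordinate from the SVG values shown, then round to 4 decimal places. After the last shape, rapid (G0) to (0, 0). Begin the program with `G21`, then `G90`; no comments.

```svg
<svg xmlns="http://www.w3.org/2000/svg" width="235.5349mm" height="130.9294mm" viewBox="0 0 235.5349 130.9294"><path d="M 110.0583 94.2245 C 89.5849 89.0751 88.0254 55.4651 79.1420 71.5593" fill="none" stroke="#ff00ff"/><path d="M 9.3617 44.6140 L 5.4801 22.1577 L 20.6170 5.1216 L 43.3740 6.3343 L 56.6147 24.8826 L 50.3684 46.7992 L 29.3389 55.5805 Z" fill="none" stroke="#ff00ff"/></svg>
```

G21
G90
G0 X110.0583 Y36.7049
M3 S292
G1 X99.8340 Y42.5845 F4051
G1 X92.8897 Y51.5427
G1 X87.9658 Y59.8277
G1 X83.8031 Y63.6874
G1 X79.1420 Y59.3701
M5
G0 X9.3617 Y86.3154
M3 S292
G1 X5.4801 Y108.7717 F4051
G1 X20.6170 Y125.8078
G1 X43.3740 Y124.5951
G1 X56.6147 Y106.0468
G1 X50.3684 Y84.1302
G1 X29.3389 Y75.3489
G1 X9.3617 Y86.3154
M5
G0 X0.0000 Y0.0000

1 u = 1 mm; y_m = 130.9294 − y.

[1] `<path>` cubic bezier, #ff00ff→engrave S292 F4051: (110.0583,36.7049) → (99.8340,42.5845) → (92.8897,51.5427) → (87.9658,59.8277) → (83.8031,63.6874) → (79.1420,59.3701)

[2] `<path>` regular polygon, #ff00ff→engrave S292 F4051: (9.3617,86.3154) → (5.4801,108.7717) → (20.6170,125.8078) → (43.3740,124.5951) → (56.6147,106.0468) → (50.3684,84.1302) → (29.3389,75.3489) → (9.3617,86.3154) (closed)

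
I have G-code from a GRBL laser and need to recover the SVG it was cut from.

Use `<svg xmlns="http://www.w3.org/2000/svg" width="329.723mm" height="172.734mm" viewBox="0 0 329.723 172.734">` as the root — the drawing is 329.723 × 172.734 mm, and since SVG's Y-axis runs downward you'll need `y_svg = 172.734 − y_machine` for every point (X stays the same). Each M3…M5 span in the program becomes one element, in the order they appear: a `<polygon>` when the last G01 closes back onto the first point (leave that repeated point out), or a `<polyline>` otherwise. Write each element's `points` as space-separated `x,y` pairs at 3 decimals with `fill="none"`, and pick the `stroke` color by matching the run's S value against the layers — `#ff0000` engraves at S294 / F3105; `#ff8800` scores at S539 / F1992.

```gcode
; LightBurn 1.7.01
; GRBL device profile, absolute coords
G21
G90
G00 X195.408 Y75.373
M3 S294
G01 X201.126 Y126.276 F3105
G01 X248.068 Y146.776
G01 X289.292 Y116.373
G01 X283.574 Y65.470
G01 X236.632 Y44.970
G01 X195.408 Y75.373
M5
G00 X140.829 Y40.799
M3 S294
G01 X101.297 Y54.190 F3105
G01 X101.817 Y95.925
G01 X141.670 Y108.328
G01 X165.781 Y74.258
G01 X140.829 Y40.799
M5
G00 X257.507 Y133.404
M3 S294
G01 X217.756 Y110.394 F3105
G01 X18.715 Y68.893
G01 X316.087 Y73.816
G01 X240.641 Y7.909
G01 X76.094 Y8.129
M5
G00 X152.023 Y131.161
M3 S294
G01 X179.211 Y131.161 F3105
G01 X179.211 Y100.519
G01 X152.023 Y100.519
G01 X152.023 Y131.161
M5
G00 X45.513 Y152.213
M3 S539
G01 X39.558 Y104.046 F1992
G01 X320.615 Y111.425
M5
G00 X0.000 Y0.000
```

Each laser-on run becomes one SVG element. Flip Y back into SVG space with y_svg = 172.734 − y_machine.

Run 1: the run's S294 means `#ff0000` (engrave). The run returns to its start, so emit a `<polygon>` with points (Y-flipped): 195.408,97.361 201.126,46.458 248.068,25.958 289.292,56.361 283.574,107.264 236.632,127.764.

Run 2: the run's S294 means `#ff0000` (engrave). The run returns to its start, so emit a `<polygon>` with points (Y-flipped): 140.829,131.935 101.297,118.544 101.817,76.809 141.670,64.406 165.781,98.476.

Run 3: the run's S294 means `#ff0000` (engrave). The run is open, so emit a `<polyline>` with points (Y-flipped): 257.507,39.330 217.756,62.340 18.715,103.841 316.087,98.918 240.641,164.825 76.094,164.605.

Run 4: the run's S294 means `#ff0000` (engrave). The run returns to its start, so emit a `<polygon>` with points (Y-flipped): 152.023,41.573 179.211,41.573 179.211,72.215 152.023,72.215.

Run 5: power S539 maps to stroke `#ff8800` (score). The run is open, so emit a `<polyline>` with points (Y-flipped): 45.513,20.521 39.558,68.688 320.615,61.309.

<svg xmlns="http://www.w3.org/2000/svg" width="329.723mm" height="172.734mm" viewBox="0 0 329.723 172.734">
  <polygon points="195.408,97.361 201.126,46.458 248.068,25.958 289.292,56.361 283.574,107.264 236.632,127.764" fill="none" stroke="#ff0000"/>
  <polygon points="140.829,131.935 101.297,118.544 101.817,76.809 141.670,64.406 165.781,98.476" fill="none" stroke="#ff0000"/>
  <polyline points="257.507,39.330 217.756,62.340 18.715,103.841 316.087,98.918 240.641,164.825 76.094,164.605" fill="none" stroke="#ff0000"/>
  <polygon points="152.023,41.573 179.211,41.573 179.211,72.215 152.023,72.215" fill="none" stroke="#ff0000"/>
  <polyline points="45.513,20.521 39.558,68.688 320.615,61.309" fill="none" stroke="#ff8800"/>
</svg>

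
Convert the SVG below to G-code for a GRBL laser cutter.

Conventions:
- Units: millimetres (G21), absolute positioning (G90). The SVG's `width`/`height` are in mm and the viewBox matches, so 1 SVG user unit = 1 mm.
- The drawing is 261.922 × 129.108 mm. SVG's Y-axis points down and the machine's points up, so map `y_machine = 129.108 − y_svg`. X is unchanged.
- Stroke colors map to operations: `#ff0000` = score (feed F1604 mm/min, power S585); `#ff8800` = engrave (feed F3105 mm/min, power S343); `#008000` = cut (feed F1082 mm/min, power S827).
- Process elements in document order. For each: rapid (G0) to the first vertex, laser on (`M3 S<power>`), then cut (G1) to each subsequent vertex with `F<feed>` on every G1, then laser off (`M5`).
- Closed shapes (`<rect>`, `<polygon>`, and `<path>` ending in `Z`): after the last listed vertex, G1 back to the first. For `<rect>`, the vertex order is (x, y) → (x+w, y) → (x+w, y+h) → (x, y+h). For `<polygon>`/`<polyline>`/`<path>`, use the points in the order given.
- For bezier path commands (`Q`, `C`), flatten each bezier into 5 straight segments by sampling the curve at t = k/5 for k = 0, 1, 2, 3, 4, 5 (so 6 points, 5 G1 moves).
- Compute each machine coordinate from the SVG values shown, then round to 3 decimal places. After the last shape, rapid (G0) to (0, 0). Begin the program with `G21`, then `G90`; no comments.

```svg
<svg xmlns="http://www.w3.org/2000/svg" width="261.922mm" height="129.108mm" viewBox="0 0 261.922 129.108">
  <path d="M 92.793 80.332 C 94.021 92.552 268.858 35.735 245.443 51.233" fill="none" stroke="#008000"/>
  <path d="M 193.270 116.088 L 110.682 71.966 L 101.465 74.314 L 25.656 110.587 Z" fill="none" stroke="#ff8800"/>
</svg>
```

Since the viewBox matches the mm dimensions, user units are millimetres directly. The only transform is the Y-flip y_m = 129.108 − y_svg.

Shape 1 is a cubic bezier drawn with `<path>`. Its stroke #008000 means cut at S827, F1082. After flipping Y the toolpath is (92.793,48.776) → (111.388,48.598) → (153.800,58.203) → (202.179,70.808) → (238.677,79.627) → (245.443,77.875).

Shape 2 is a closed polygon drawn with `<path>`. Its stroke #ff8800 means engrave at S343, F3105. After flipping Y the toolpath is (193.270,13.020) → (110.682,57.142) → (101.465,54.794) → (25.656,18.521) → (193.270,13.020), returning to the start.

G21
G90
G0 X92.793 Y48.776
M3 S827
G1 X111.388 Y48.598 F1082
G1 X153.800 Y58.203 F1082
G1 X202.179 Y70.808 F1082
G1 X238.677 Y79.627 F1082
G1 X245.443 Y77.875 F1082
M5
G0 X193.270 Y13.020
M3 S343
G1 X110.682 Y57.142 F3105
G1 X101.465 Y54.794 F3105
G1 X25.656 Y18.521 F3105
G1 X193.270 Y13.020 F3105
M5
G0 X0.000 Y0.000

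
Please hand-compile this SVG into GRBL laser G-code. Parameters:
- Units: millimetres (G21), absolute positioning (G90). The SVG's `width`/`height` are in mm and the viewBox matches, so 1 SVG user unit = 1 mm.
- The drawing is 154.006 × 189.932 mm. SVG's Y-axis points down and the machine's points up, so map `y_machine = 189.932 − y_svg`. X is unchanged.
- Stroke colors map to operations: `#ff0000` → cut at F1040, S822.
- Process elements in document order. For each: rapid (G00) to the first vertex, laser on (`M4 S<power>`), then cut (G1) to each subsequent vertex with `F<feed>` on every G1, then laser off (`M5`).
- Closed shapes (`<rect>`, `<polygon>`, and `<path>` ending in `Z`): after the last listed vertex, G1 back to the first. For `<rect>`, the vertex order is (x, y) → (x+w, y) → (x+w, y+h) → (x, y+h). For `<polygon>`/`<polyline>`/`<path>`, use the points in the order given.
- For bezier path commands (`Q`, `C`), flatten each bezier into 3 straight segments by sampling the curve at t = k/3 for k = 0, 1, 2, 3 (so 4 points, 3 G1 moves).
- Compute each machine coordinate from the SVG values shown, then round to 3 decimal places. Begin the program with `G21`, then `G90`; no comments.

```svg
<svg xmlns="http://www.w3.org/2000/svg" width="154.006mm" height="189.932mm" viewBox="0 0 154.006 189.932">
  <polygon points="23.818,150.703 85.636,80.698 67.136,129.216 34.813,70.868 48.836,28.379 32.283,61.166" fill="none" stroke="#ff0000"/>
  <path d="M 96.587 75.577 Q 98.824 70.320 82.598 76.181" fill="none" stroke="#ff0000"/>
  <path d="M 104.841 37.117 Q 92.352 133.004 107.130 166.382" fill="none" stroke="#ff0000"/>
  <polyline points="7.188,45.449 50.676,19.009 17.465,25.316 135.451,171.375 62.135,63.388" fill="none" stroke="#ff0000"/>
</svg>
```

G21
G90
G00 X23.818 Y39.229
M4 S822
G1 X85.636 Y109.234 F1040
G1 X67.136 Y60.716 F1040
G1 X34.813 Y119.064 F1040
G1 X48.836 Y161.553 F1040
G1 X32.283 Y128.766 F1040
G1 X23.818 Y39.229 F1040
M5
G00 X96.587 Y114.355
M4 S822
G1 X96.027 Y116.624 F1040
G1 X91.364 Y116.423 F1040
G1 X82.598 Y113.751 F1040
M5
G00 X104.841 Y152.815
M4 S822
G1 X99.545 Y95.836 F1040
G1 X100.308 Y52.747 F1040
G1 X107.130 Y23.550 F1040
M5
G00 X7.188 Y144.483
M4 S822
G1 X50.676 Y170.923 F1040
G1 X17.465 Y164.616 F1040
G1 X135.451 Y18.557 F1040
G1 X62.135 Y126.544 F1040
M5

1 u = 1 mm; y_m = 189.932 − y.

[1] `<polygon>` closed polygon, #ff0000→cut S822 F1040: (23.818,39.229) → (85.636,109.234) → (67.136,60.716) → (34.813,119.064) → (48.836,161.553) → (32.283,128.766) → (23.818,39.229) (closed)

[2] `<path>` quadratic bezier, #ff0000→cut S822 F1040: (96.587,114.355) → (96.027,116.624) → (91.364,116.423) → (82.598,113.751)

[3] `<path>` quadratic bezier, #ff0000→cut S822 F1040: (104.841,152.815) → (99.545,95.836) → (100.308,52.747) → (107.130,23.550)

[4] `<polyline>` open polyline, #ff0000→cut S822 F1040: (7.188,144.483) → (50.676,170.923) → (17.465,164.616) → (135.451,18.557) → (62.135,126.544)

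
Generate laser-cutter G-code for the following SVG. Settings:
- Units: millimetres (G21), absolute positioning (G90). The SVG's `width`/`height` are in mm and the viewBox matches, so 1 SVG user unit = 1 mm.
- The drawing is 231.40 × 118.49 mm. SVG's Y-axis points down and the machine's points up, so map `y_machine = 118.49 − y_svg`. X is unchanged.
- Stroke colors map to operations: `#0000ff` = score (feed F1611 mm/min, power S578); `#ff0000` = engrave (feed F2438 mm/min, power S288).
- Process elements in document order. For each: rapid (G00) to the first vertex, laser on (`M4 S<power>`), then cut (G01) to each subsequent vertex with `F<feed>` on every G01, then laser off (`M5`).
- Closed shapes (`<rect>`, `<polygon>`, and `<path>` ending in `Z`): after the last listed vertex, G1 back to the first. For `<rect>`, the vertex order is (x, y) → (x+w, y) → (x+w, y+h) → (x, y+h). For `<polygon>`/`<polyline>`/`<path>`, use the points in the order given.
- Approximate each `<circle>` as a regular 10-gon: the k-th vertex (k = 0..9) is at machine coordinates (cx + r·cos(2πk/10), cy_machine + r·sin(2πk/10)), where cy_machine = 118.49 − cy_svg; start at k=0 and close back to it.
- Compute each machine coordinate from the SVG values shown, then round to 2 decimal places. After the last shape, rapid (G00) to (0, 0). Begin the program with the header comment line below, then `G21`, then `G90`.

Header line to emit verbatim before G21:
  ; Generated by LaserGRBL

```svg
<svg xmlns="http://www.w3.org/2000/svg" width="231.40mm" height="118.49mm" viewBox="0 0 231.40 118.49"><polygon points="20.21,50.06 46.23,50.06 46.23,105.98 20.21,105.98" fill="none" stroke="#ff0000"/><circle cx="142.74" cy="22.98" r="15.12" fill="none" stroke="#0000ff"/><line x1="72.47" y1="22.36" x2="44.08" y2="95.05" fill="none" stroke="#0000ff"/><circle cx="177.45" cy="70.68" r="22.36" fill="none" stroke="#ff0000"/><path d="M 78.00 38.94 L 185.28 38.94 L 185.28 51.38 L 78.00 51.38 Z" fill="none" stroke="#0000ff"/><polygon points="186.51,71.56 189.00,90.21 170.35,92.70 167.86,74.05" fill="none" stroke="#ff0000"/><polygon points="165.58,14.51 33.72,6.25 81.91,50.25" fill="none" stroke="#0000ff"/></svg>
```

Since the viewBox matches the mm dimensions, user units are millimetres directly. The only transform is the Y-flip y_m = 118.49 − y_svg.

Shape 1 is a rectangle drawn with `<polygon>`. Its stroke #ff0000 means engrave at S288, F2438. After flipping Y the toolpath is (20.21,68.43) → (46.23,68.43) → (46.23,12.51) → (20.21,12.51) → (20.21,68.43), returning to the start.

Shape 2 is a circle drawn with `<circle>`. Its stroke #0000ff means score at S578, F1611. After flipping Y the toolpath is (157.86,95.51) → (154.97,104.40) → (147.41,109.89) → (138.07,109.89) → (130.51,104.40) → (127.62,95.51) → (130.51,86.62) → (138.07,81.13) → (147.41,81.13) → (154.97,86.62) → (157.86,95.51), returning to the start.

Shape 3 is a line segment drawn with `<line>`. Its stroke #0000ff means score at S578, F1611. After flipping Y the toolpath is (72.47,96.13) → (44.08,23.44).

Shape 4 is a circle drawn with `<circle>`. Its stroke #ff0000 means engrave at S288, F2438. After flipping Y the toolpath is (199.81,47.81) → (195.54,60.95) → (184.36,69.08) → (170.54,69.08) → (159.36,60.95) → (155.09,47.81) → (159.36,34.67) → (170.54,26.54) → (184.36,26.54) → (195.54,34.67) → (199.81,47.81), returning to the start.

Shape 5 is a rectangle drawn with `<path>`. Its stroke #0000ff means score at S578, F1611. After flipping Y the toolpath is (78.00,79.55) → (185.28,79.55) → (185.28,67.11) → (78.00,67.11) → (78.00,79.55), returning to the start.

Shape 6 is a regular polygon drawn with `<polygon>`. Its stroke #ff0000 means engrave at S288, F2438. After flipping Y the toolpath is (186.51,46.93) → (189.00,28.28) → (170.35,25.79) → (167.86,44.44) → (186.51,46.93), returning to the start.

Shape 7 is a closed polygon drawn with `<polygon>`. Its stroke #0000ff means score at S578, F1611. After flipping Y the toolpath is (165.58,103.98) → (33.72,112.24) → (81.91,68.24) → (165.58,103.98), returning to the start.

; Generated by LaserGRBL
G21
G90
G00 X20.21 Y68.43
M4 S288
G01 X46.23 Y68.43 F2438
G01 X46.23 Y12.51 F2438
G01 X20.21 Y12.51 F2438
G01 X20.21 Y68.43 F2438
M5
G00 X157.86 Y95.51
M4 S578
G01 X154.97 Y104.40 F1611
G01 X147.41 Y109.89 F1611
G01 X138.07 Y109.89 F1611
G01 X130.51 Y104.40 F1611
G01 X127.62 Y95.51 F1611
G01 X130.51 Y86.62 F1611
G01 X138.07 Y81.13 F1611
G01 X147.41 Y81.13 F1611
G01 X154.97 Y86.62 F1611
G01 X157.86 Y95.51 F1611
M5
G00 X72.47 Y96.13
M4 S578
G01 X44.08 Y23.44 F1611
M5
G00 X199.81 Y47.81
M4 S288
G01 X195.54 Y60.95 F2438
G01 X184.36 Y69.08 F2438
G01 X170.54 Y69.08 F2438
G01 X159.36 Y60.95 F2438
G01 X155.09 Y47.81 F2438
G01 X159.36 Y34.67 F2438
G01 X170.54 Y26.54 F2438
G01 X184.36 Y26.54 F2438
G01 X195.54 Y34.67 F2438
G01 X199.81 Y47.81 F2438
M5
G00 X78.00 Y79.55
M4 S578
G01 X185.28 Y79.55 F1611
G01 X185.28 Y67.11 F1611
G01 X78.00 Y67.11 F1611
G01 X78.00 Y79.55 F1611
M5
G00 X186.51 Y46.93
M4 S288
G01 X189.00 Y28.28 F2438
G01 X170.35 Y25.79 F2438
G01 X167.86 Y44.44 F2438
G01 X186.51 Y46.93 F2438
M5
G00 X165.58 Y103.98
M4 S578
G01 X33.72 Y112.24 F1611
G01 X81.91 Y68.24 F1611
G01 X165.58 Y103.98 F1611
M5
G00 X0.00 Y0.00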